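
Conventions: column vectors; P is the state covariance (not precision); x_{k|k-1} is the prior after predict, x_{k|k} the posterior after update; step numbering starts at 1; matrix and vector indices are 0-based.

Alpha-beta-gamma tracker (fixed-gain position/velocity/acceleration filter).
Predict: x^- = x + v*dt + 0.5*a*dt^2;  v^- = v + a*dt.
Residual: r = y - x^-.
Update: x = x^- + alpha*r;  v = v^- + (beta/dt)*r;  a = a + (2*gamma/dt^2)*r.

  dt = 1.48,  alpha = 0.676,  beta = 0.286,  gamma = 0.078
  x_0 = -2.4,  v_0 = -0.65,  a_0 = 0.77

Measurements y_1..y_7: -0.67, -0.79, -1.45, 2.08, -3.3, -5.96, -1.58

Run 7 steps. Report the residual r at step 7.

step 1: x_pred=-2.5187  r=1.8487  x^+=-1.2690  v^+=0.8468  a^+=0.9017
step 2: x_pred=0.9719  r=-1.7619  x^+=-0.2192  v^+=1.8408  a^+=0.7762
step 3: x_pred=3.3554  r=-4.8054  x^+=0.1069  v^+=2.0610  a^+=0.4339
step 4: x_pred=3.6325  r=-1.5525  x^+=2.5830  v^+=2.4032  a^+=0.3234
step 5: x_pred=6.4939  r=-9.7939  x^+=-0.1268  v^+=0.9892  a^+=-0.3741
step 6: x_pred=0.9275  r=-6.8875  x^+=-3.7284  v^+=-0.8955  a^+=-0.8647
step 7: x_pred=-6.0007  r=4.4207  x^+=-3.0123  v^+=-1.3209  a^+=-0.5498

resid = 4.4207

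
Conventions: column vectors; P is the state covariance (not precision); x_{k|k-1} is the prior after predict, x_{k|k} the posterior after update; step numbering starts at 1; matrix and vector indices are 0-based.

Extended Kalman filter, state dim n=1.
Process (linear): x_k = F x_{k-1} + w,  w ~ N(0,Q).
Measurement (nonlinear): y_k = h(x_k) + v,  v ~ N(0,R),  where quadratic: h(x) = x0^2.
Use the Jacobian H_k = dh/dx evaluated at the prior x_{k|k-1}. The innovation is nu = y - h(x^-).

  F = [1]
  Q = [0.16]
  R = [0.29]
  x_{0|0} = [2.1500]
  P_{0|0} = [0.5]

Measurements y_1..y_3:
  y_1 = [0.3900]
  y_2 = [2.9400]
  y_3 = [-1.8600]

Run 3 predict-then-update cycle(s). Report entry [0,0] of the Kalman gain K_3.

K[0,0] = 0.2630

step 1: x^-=[2.1500]  P^-=[0.6600]  H_jac=[4.3000]  S=[12.4934]  K=[0.2272]  nu=[-4.2325]  x^+=[1.1885]  P^+=[0.0153]
step 2: x^-=[1.1885]  P^-=[0.1753]  H_jac=[2.3771]  S=[1.2807]  K=[0.3254]  nu=[1.5274]  x^+=[1.6856]  P^+=[0.0397]
step 3: x^-=[1.6856]  P^-=[0.1997]  H_jac=[3.3712]  S=[2.5595]  K=[0.2630]  nu=[-4.7012]  x^+=[0.4491]  P^+=[0.0226]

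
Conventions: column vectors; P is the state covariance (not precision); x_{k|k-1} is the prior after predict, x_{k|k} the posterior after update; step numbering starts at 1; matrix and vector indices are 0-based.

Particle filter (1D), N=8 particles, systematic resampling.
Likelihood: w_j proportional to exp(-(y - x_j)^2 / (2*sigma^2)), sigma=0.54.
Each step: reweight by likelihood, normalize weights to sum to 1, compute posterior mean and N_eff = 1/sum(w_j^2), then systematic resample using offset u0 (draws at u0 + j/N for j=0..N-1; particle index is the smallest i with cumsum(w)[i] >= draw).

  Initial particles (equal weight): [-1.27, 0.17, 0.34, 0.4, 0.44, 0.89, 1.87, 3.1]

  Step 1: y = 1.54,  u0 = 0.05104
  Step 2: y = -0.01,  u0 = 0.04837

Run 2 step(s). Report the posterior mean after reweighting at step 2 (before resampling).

step 1: w=[0.0000, 0.0237, 0.0502, 0.0638, 0.0744, 0.2871, 0.4916, 0.0091]  mean=1.2825  Neff=2.9682  idx=[2, 4, 5, 5, 6, 6, 6, 6]
step 2: w=[0.4002, 0.3489, 0.1231, 0.1231, 0.0012, 0.0012, 0.0012, 0.0012]  mean=0.5174  Neff=3.2026  idx=[0, 0, 0, 1, 1, 1, 2, 3]

post_mean = 0.5174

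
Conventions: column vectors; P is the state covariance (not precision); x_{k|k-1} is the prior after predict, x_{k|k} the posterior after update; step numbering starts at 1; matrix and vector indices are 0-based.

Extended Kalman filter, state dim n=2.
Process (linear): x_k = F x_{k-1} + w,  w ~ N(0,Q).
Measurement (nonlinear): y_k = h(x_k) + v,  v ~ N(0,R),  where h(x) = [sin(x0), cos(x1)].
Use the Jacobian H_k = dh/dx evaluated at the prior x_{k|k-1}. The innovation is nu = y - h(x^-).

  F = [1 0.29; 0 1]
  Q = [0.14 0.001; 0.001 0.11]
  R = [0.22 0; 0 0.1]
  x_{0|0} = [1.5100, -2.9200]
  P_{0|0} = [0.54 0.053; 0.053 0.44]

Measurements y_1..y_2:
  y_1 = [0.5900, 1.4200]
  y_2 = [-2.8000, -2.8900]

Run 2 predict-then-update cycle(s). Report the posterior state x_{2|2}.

step 1: x^-=[0.6632, -2.9200]  P^-=[0.7477 0.1816; 0.1816 0.5500]  H_jac=[0.7880 0.0000; 0.0000 0.2198]  S=[0.6843 0.0315; 0.0315 0.1266]  K=[0.8563 0.1025; 0.1671 0.9135]  nu=[-0.0256, 2.3955]  x^+=[0.8869, -0.7359]  P^+=[0.2391 0.0467; 0.0467 0.4157]
step 2: x^-=[0.6735, -0.7359]  P^-=[0.4411 0.1682; 0.1682 0.5257]  H_jac=[0.7816 0.0000; 0.0000 0.6712]  S=[0.4895 0.0882; 0.0882 0.3368]  K=[0.6758 0.1581; 0.0837 1.0256]  nu=[-3.4237, -3.6313]  x^+=[-2.2146, -4.7466]  P^+=[0.1902 0.0236; 0.0236 0.1528]

x_post = [-2.2146, -4.7466]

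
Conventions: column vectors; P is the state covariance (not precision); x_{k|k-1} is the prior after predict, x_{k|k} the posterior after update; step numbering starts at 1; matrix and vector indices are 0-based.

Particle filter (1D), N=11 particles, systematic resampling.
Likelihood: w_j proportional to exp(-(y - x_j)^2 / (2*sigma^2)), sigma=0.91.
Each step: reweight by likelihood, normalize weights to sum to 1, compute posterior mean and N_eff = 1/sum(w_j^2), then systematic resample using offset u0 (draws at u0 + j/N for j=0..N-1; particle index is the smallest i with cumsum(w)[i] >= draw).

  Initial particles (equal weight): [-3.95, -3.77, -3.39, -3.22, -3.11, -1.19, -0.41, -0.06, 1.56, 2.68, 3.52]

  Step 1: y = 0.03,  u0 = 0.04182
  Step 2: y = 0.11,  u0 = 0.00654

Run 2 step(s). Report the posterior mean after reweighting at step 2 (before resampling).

step 1: w=[0.0000, 0.0001, 0.0003, 0.0007, 0.0010, 0.1593, 0.3481, 0.3894, 0.0952, 0.0056, 0.0003]  mean=-0.1979  Neff=3.2544  idx=[5, 5, 6, 6, 6, 6, 7, 7, 7, 7, 8]
step 2: w=[0.0433, 0.0433, 0.1020, 0.1020, 0.1020, 0.1020, 0.1180, 0.1180, 0.1180, 0.1180, 0.0337]  mean=-0.2459  Neff=9.7909  idx=[0, 2, 2, 3, 4, 5, 6, 7, 8, 8, 9]

post_mean = -0.2459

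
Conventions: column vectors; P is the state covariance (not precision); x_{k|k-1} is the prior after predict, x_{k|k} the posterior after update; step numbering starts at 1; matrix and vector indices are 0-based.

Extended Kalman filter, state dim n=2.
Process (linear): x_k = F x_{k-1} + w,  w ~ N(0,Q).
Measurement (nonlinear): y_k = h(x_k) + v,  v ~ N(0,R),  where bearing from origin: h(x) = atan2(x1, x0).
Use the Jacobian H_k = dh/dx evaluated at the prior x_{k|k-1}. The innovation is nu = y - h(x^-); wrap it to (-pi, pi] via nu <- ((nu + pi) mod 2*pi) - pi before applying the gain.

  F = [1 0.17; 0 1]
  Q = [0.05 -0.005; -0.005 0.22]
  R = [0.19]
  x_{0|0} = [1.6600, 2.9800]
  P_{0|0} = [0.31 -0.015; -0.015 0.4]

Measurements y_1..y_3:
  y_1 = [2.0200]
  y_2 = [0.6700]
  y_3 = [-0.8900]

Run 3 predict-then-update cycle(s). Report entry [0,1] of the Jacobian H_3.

H_jac[0,1] = 0.1506

step 1: x^-=[2.1666, 2.9800]  P^-=[0.3665 0.0480; 0.0480 0.6200]  H_jac=[-0.2195 0.1596]  S=[0.2201]  K=[-0.3307; 0.4017]  nu=[1.0779]  x^+=[1.8101, 3.4130]  P^+=[0.3424 0.0772; 0.0772 0.5845]
step 2: x^-=[2.3904, 3.4130]  P^-=[0.4355 0.1716; 0.1716 0.8045]  H_jac=[-0.1966 0.1377]  S=[0.2128]  K=[-0.2913; 0.3620]  nu=[-0.2898]  x^+=[2.4748, 3.3081]  P^+=[0.4175 0.1940; 0.1940 0.7766]
step 3: x^-=[3.0372, 3.3081]  P^-=[0.5559 0.3211; 0.3211 0.9966]  H_jac=[-0.1640 0.1506]  S=[0.2117]  K=[-0.2023; 0.4602]  nu=[-1.7181]  x^+=[3.3848, 2.5175]  P^+=[0.5472 0.3408; 0.3408 0.9518]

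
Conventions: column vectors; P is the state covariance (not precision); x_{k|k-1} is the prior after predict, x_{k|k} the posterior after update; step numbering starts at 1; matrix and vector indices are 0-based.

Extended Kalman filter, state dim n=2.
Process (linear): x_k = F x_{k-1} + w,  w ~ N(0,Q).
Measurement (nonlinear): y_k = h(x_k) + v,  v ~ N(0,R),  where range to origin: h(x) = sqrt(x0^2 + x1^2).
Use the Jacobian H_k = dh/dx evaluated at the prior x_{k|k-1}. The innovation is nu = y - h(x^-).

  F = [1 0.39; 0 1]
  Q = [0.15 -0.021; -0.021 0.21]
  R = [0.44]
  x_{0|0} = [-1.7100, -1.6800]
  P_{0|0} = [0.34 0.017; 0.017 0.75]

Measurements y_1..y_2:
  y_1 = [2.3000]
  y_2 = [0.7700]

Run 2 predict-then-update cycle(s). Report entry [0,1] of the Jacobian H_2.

H_jac[0,1] = -0.4592

step 1: x^-=[-2.3652, -1.6800]  P^-=[0.6173 0.2885; 0.2885 0.9600]  H_jac=[-0.8153 -0.5791]  S=[1.4447]  K=[-0.4640; -0.5476]  nu=[-0.6011]  x^+=[-2.0863, -1.3508]  P^+=[0.3063 -0.0786; -0.0786 0.5268]
step 2: x^-=[-2.6131, -1.3508]  P^-=[0.4751 0.1058; 0.1058 0.7368]  H_jac=[-0.8883 -0.4592]  S=[1.0566]  K=[-0.4454; -0.4092]  nu=[-2.1716]  x^+=[-1.6458, -0.4622]  P^+=[0.2655 -0.0867; -0.0867 0.5599]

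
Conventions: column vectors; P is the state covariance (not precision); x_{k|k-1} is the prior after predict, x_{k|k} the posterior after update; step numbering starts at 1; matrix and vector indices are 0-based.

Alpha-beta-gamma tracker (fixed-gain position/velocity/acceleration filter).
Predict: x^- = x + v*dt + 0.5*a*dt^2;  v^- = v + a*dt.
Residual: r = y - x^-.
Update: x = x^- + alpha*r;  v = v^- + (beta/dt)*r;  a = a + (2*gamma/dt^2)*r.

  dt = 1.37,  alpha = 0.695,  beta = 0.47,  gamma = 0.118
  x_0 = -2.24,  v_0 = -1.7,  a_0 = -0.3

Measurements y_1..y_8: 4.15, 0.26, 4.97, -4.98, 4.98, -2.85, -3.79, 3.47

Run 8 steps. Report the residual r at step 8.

step 1: x_pred=-4.8505  r=9.0005  x^+=1.4048  v^+=0.9768  a^+=0.8317
step 2: x_pred=3.5235  r=-3.2635  x^+=1.2554  v^+=0.9966  a^+=0.4214
step 3: x_pred=3.0162  r=1.9538  x^+=4.3741  v^+=2.2442  a^+=0.6670
step 4: x_pred=8.0746  r=-13.0546  x^+=-0.9983  v^+=-1.3206  a^+=-0.9744
step 5: x_pred=-3.7220  r=8.7020  x^+=2.3259  v^+=0.3298  a^+=0.1197
step 6: x_pred=2.8901  r=-5.7401  x^+=-1.0993  v^+=-1.4754  a^+=-0.6020
step 7: x_pred=-3.6855  r=-0.1045  x^+=-3.7581  v^+=-2.3360  a^+=-0.6152
step 8: x_pred=-7.5357  r=11.0057  x^+=0.1133  v^+=0.5969  a^+=0.7687

resid = 11.0057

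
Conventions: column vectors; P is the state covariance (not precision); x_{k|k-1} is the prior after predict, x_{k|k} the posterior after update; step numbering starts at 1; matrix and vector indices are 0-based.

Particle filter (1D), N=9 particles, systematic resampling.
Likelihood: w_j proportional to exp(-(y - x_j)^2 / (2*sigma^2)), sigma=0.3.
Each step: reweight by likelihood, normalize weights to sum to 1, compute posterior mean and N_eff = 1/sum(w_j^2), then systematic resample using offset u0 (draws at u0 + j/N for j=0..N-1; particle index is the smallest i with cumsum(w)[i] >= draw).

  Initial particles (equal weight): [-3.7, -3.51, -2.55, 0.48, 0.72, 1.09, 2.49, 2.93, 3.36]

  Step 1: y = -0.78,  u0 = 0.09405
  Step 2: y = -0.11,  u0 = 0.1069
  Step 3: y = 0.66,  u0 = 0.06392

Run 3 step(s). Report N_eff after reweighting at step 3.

N_eff = 8.9743

step 1: w=[0.0000, 0.0000, 0.0002, 0.9752, 0.0246, 0.0000, 0.0000, 0.0000, 0.0000]  mean=0.4854  Neff=1.0508  idx=[3, 3, 3, 3, 3, 3, 3, 3, 4]
step 2: w=[0.1227, 0.1227, 0.1227, 0.1227, 0.1227, 0.1227, 0.1227, 0.1227, 0.0185]  mean=0.4844  Neff=8.2805  idx=[0, 1, 2, 3, 4, 5, 6, 7, 8]
step 3: w=[0.1090, 0.1090, 0.1090, 0.1090, 0.1090, 0.1090, 0.1090, 0.1090, 0.1279]  mean=0.5107  Neff=8.9743  idx=[0, 1, 2, 3, 4, 5, 6, 7, 8]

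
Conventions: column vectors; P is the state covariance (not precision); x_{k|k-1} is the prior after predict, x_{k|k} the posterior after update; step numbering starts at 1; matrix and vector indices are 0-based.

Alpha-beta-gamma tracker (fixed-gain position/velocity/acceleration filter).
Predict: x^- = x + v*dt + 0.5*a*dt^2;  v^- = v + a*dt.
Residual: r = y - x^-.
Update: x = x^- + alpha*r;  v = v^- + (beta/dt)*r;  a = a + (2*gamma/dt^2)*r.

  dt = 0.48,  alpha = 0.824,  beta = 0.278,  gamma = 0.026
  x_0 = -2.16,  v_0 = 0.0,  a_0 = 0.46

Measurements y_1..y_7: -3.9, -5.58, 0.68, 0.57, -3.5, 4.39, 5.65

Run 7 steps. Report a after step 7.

a_post = 1.6206

step 1: x_pred=-2.1070  r=-1.7930  x^+=-3.5844  v^+=-0.8176  a^+=0.0553
step 2: x_pred=-3.9705  r=-1.6095  x^+=-5.2967  v^+=-1.7232  a^+=-0.3079
step 3: x_pred=-6.1594  r=6.8394  x^+=-0.5237  v^+=2.0901  a^+=1.2357
step 4: x_pred=0.6219  r=-0.0519  x^+=0.5791  v^+=2.6532  a^+=1.2240
step 5: x_pred=1.9937  r=-5.4937  x^+=-2.5331  v^+=0.0589  a^+=-0.0159
step 6: x_pred=-2.5067  r=6.8967  x^+=3.1762  v^+=4.0456  a^+=1.5406
step 7: x_pred=5.2956  r=0.3544  x^+=5.5876  v^+=4.9904  a^+=1.6206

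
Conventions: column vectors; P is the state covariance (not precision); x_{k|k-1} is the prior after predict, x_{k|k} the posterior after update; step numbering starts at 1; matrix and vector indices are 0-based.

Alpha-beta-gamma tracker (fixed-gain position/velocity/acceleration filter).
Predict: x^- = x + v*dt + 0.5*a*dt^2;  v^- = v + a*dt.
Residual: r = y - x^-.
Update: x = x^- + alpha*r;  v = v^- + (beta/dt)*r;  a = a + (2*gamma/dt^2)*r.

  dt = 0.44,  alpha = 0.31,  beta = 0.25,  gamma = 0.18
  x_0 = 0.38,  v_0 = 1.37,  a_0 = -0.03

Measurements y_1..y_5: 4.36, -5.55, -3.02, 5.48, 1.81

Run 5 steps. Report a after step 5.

a_post = 15.5815

step 1: x_pred=0.9799  r=3.3801  x^+=2.0277  v^+=3.2773  a^+=6.2553
step 2: x_pred=4.0753  r=-9.6253  x^+=1.0914  v^+=0.5608  a^+=-11.6429
step 3: x_pred=0.2111  r=-3.2311  x^+=-0.7905  v^+=-6.3980  a^+=-17.6512
step 4: x_pred=-5.3143  r=10.7943  x^+=-1.9680  v^+=-8.0314  a^+=2.4208
step 5: x_pred=-5.2675  r=7.0775  x^+=-3.0735  v^+=-2.9449  a^+=15.5815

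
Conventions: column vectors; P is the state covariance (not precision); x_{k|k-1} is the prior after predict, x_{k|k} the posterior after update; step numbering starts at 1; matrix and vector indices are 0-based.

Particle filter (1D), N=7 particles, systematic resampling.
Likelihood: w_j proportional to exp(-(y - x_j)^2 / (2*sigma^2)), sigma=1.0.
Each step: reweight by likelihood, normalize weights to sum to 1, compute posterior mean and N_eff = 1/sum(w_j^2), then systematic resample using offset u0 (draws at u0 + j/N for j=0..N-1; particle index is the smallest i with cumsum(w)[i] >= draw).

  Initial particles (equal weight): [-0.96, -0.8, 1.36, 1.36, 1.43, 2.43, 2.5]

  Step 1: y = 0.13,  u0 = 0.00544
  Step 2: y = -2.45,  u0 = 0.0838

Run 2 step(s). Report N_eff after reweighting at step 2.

step 1: w=[0.2044, 0.2403, 0.1738, 0.1738, 0.1591, 0.0263, 0.0223]  mean=0.4314  Neff=5.3638  idx=[0, 0, 1, 1, 2, 3, 4]
step 2: w=[0.2808, 0.2808, 0.2184, 0.2184, 0.0006, 0.0006, 0.0005]  mean=-0.8862  Neff=3.9516  idx=[0, 0, 1, 1, 2, 3, 3]

N_eff = 3.9516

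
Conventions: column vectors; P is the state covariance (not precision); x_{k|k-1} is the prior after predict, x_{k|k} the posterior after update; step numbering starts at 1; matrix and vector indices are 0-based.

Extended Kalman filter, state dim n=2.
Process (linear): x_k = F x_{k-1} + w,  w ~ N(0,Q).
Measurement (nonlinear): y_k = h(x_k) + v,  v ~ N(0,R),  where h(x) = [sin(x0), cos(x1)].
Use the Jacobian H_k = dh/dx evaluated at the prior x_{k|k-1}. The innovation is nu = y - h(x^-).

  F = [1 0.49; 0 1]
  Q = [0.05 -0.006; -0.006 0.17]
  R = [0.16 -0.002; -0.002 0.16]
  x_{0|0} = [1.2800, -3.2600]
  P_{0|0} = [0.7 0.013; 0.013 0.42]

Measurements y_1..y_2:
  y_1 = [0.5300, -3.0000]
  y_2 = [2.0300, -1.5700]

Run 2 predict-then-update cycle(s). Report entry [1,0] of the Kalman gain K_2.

step 1: x^-=[-0.3174, -3.2600]  P^-=[0.8636 0.2128; 0.2128 0.5900]  H_jac=[0.9501 0.0000; 0.0000 -0.1181]  S=[0.9395 -0.0259; -0.0259 0.1682]  K=[0.8729 -0.0151; 0.2047 -0.3828]  nu=[0.8421, -2.0070]  x^+=[0.4480, -2.3194]  P^+=[0.1470 0.0353; 0.0353 0.5219]
step 2: x^-=[-0.6885, -2.3194]  P^-=[0.3569 0.2850; 0.2850 0.6919]  H_jac=[0.7722 0.0000; 0.0000 0.7327]  S=[0.3728 0.1593; 0.1593 0.5314]  K=[0.6553 0.1966; 0.2097 0.8911]  nu=[2.6654, -0.8894]  x^+=[0.8833, -2.5530]  P^+=[0.1353 0.0411; 0.0411 0.1940]

K[1,0] = 0.2097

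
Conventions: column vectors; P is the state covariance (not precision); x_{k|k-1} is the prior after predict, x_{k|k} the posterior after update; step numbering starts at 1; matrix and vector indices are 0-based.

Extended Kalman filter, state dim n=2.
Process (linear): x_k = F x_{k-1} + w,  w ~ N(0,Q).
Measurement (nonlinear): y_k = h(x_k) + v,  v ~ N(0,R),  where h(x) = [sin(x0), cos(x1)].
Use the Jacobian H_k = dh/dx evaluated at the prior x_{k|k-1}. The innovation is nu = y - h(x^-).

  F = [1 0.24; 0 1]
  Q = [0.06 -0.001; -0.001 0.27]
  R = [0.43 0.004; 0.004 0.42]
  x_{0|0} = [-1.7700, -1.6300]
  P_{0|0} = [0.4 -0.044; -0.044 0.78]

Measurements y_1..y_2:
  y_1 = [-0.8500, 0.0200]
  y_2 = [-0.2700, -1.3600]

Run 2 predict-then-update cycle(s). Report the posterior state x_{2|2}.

step 1: x^-=[-2.1612, -1.6300]  P^-=[0.4838 0.1422; 0.1422 1.0500]  H_jac=[-0.5567 0.0000; 0.0000 0.9982]  S=[0.5799 -0.0750; -0.0750 1.4663]  K=[-0.4549 0.0735; -0.0443 0.7126]  nu=[-0.0193, 0.0792]  x^+=[-2.1466, -1.5727]  P^+=[0.3508 0.0291; 0.0291 0.2996]
step 2: x^-=[-2.5241, -1.5727]  P^-=[0.4421 0.1000; 0.1000 0.5696]  H_jac=[-0.8153 0.0000; 0.0000 1.0000]  S=[0.7239 -0.0776; -0.0776 0.9896]  K=[-0.4912 0.0626; -0.0514 0.5716]  nu=[0.3090, -1.3581]  x^+=[-2.7608, -2.3648]  P^+=[0.2588 0.0243; 0.0243 0.2399]

x_post = [-2.7608, -2.3648]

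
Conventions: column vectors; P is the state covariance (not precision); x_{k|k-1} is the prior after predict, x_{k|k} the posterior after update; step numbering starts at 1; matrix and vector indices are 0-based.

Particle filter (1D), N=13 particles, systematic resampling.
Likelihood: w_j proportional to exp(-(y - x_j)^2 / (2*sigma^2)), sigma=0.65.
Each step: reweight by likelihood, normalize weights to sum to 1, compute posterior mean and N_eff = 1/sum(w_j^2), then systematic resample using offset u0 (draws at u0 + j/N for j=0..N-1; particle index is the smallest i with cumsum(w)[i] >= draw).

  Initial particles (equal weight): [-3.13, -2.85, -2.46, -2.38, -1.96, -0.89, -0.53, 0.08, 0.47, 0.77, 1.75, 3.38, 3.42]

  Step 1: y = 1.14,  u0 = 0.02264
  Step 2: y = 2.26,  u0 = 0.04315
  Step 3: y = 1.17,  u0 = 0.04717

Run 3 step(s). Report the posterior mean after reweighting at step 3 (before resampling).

post_mean = 1.5706

step 1: w=[0.0000, 0.0000, 0.0000, 0.0000, 0.0000, 0.0032, 0.0154, 0.1104, 0.2454, 0.3549, 0.2687, 0.0011, 0.0009]  mean=0.8635  Neff=3.6923  idx=[7, 7, 8, 8, 8, 9, 9, 9, 9, 9, 10, 10, 10]
step 2: w=[0.0014, 0.0014, 0.0085, 0.0085, 0.0085, 0.0274, 0.0274, 0.0274, 0.0274, 0.0274, 0.2783, 0.2783, 0.2783]  mean=1.5786  Neff=4.2321  idx=[5, 8, 10, 10, 10, 10, 11, 11, 11, 12, 12, 12, 12]
step 3: w=[0.0915, 0.0915, 0.0743, 0.0743, 0.0743, 0.0743, 0.0743, 0.0743, 0.0743, 0.0743, 0.0743, 0.0743, 0.0743]  mean=1.5706  Neff=12.9155  idx=[0, 1, 2, 3, 4, 5, 6, 7, 8, 9, 10, 11, 12]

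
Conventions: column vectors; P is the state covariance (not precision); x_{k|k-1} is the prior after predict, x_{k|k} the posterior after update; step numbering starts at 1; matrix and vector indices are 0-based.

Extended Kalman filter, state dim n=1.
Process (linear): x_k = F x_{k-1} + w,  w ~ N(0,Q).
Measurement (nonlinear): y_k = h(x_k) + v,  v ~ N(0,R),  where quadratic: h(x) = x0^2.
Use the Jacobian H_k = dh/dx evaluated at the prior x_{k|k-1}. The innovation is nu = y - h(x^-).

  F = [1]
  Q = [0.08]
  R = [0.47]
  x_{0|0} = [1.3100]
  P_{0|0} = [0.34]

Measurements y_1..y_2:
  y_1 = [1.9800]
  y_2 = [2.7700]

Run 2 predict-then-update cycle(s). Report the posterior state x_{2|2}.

x_post = [1.6012]

step 1: x^-=[1.3100]  P^-=[0.4200]  H_jac=[2.6200]  S=[3.3530]  K=[0.3282]  nu=[0.2639]  x^+=[1.3966]  P^+=[0.0589]
step 2: x^-=[1.3966]  P^-=[0.1389]  H_jac=[2.7932]  S=[1.5535]  K=[0.2497]  nu=[0.8195]  x^+=[1.6012]  P^+=[0.0420]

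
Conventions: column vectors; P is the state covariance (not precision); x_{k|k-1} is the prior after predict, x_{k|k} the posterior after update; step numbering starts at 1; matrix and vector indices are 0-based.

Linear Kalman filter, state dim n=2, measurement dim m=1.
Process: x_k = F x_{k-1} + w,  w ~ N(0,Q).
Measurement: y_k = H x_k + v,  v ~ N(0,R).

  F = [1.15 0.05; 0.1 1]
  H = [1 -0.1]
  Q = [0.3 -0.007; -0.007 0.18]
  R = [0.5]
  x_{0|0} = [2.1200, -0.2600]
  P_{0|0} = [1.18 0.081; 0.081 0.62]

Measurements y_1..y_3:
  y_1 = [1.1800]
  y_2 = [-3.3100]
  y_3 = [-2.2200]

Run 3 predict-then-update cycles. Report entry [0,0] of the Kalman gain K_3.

step 1: x^-=[2.4250, -0.0480]  P^-=[1.8714 0.2533; 0.2533 0.8280]  S=[2.3290]  K=[0.7926; 0.0732]  nu=[-1.2498]  x^+=[1.4344, -0.1395]  P^+=[0.4081 0.1181; 0.1181 0.8155]
step 2: x^-=[1.6425, 0.0040]  P^-=[0.8554 0.2172; 0.2172 1.0232]  S=[1.3222]  K=[0.6305; 0.0869]  nu=[-4.9521]  x^+=[-1.4799, -0.4262]  P^+=[0.3297 0.1448; 0.1448 1.0133]
step 3: x^-=[-1.7232, -0.5742]  P^-=[0.7553 0.2488; 0.2488 1.2255]  S=[1.2178]  K=[0.5998; 0.1037]  nu=[-0.5542]  x^+=[-2.0556, -0.6316]  P^+=[0.3172 0.1731; 0.1731 1.2124]

K[0,0] = 0.5998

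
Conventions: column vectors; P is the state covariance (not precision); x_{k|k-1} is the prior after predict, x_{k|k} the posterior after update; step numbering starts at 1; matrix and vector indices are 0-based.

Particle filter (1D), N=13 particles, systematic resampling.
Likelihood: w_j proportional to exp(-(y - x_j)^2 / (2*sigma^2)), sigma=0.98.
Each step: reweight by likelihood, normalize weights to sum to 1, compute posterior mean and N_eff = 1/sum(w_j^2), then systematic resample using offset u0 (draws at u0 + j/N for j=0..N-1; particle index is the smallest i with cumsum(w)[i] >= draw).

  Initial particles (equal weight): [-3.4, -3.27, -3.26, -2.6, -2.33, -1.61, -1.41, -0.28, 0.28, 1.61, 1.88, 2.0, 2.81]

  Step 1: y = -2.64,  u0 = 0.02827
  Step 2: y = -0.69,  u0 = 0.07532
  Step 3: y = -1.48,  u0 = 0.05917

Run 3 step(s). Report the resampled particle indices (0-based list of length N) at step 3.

resampled_idx = [1, 2, 3, 5, 6, 6, 7, 8, 9, 10, 11, 11, 12]

step 1: w=[0.1366, 0.1501, 0.1510, 0.1843, 0.1755, 0.1062, 0.0839, 0.0102, 0.0022, 0.0000, 0.0000, 0.0000, 0.0000]  mean=-2.6272  Neff=6.7937  idx=[0, 0, 1, 1, 2, 2, 3, 3, 4, 4, 4, 5, 6]
step 2: w=[0.0084, 0.0084, 0.0119, 0.0119, 0.0123, 0.0123, 0.0572, 0.0572, 0.0942, 0.0942, 0.0942, 0.2460, 0.2918]  mean=-1.9785  Neff=5.5693  idx=[6, 7, 8, 9, 10, 10, 11, 11, 11, 12, 12, 12, 12]
step 3: w=[0.0484, 0.0484, 0.0639, 0.0639, 0.0639, 0.0639, 0.0922, 0.0922, 0.0922, 0.0928, 0.0928, 0.0928, 0.0928]  mean=-1.8155  Neff=12.3551  idx=[1, 2, 3, 5, 6, 6, 7, 8, 9, 10, 11, 11, 12]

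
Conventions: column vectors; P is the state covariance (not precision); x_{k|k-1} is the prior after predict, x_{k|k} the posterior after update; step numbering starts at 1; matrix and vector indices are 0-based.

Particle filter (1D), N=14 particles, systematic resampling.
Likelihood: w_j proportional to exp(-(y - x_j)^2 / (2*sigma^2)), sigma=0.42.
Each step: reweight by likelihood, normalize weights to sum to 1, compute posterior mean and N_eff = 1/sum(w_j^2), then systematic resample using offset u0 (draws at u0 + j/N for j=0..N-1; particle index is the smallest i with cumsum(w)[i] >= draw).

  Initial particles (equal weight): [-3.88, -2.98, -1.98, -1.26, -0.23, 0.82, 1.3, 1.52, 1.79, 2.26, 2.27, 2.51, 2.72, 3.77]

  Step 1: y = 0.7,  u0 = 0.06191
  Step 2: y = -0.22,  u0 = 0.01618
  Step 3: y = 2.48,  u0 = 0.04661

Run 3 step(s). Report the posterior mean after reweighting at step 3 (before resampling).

post_mean = 0.8200

step 1: w=[0.0000, 0.0000, 0.0000, 0.0000, 0.0541, 0.6031, 0.2264, 0.0934, 0.0217, 0.0006, 0.0006, 0.0001, 0.0000, 0.0000]  mean=0.9601  Neff=2.3413  idx=[5, 5, 5, 5, 5, 5, 5, 5, 5, 6, 6, 6, 7, 8]
step 2: w=[0.1099, 0.1099, 0.1099, 0.1099, 0.1099, 0.1099, 0.1099, 0.1099, 0.1099, 0.0034, 0.0034, 0.0034, 0.0004, 0.0000]  mean=0.8252  Neff=9.1909  idx=[0, 0, 1, 2, 2, 3, 4, 4, 5, 5, 6, 7, 7, 8]
step 3: w=[0.0714, 0.0714, 0.0714, 0.0714, 0.0714, 0.0714, 0.0714, 0.0714, 0.0714, 0.0714, 0.0714, 0.0714, 0.0714, 0.0714]  mean=0.8200  Neff=14.0000  idx=[0, 1, 2, 3, 4, 5, 6, 7, 8, 9, 10, 11, 12, 13]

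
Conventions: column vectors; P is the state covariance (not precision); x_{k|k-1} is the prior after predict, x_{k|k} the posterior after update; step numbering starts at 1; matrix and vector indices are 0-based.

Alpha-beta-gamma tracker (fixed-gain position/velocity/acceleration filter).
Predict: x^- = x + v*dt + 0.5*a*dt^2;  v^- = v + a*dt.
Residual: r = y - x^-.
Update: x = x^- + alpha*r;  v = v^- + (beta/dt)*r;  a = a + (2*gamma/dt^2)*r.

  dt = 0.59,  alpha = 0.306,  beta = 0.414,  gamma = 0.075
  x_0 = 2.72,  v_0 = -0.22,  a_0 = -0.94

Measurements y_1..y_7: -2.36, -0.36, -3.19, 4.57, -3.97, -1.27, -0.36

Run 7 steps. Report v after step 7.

step 1: x_pred=2.4266  r=-4.7866  x^+=0.9619  v^+=-4.1333  a^+=-3.0026
step 2: x_pred=-1.9994  r=1.6394  x^+=-1.4977  v^+=-4.7545  a^+=-2.2962
step 3: x_pred=-4.7025  r=1.5125  x^+=-4.2397  v^+=-5.0479  a^+=-1.6444
step 4: x_pred=-7.5042  r=12.0742  x^+=-3.8095  v^+=2.4543  a^+=3.5585
step 5: x_pred=-1.7421  r=-2.2279  x^+=-2.4238  v^+=2.9905  a^+=2.5985
step 6: x_pred=-0.2072  r=-1.0628  x^+=-0.5324  v^+=3.7778  a^+=2.1405
step 7: x_pred=2.0691  r=-2.4291  x^+=1.3258  v^+=3.3363  a^+=1.0938

v_post = 3.3363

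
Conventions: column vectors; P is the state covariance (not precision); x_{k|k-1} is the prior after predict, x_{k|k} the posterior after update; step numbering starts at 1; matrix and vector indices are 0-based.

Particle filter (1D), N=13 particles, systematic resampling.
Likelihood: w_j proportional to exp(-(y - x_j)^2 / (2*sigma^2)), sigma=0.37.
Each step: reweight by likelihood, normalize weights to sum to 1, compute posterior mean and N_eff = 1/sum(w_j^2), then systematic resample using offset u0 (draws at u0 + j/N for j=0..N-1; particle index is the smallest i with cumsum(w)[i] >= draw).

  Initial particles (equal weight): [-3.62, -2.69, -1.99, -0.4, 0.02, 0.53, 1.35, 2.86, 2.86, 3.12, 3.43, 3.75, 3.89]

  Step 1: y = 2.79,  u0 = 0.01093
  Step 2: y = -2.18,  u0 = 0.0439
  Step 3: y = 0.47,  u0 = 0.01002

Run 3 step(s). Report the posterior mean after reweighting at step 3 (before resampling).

post_mean = 2.8600

step 1: w=[0.0000, 0.0000, 0.0000, 0.0000, 0.0000, 0.0000, 0.0002, 0.3378, 0.3378, 0.2311, 0.0771, 0.0119, 0.0041]  mean=2.9786  Neff=3.4751  idx=[7, 7, 7, 7, 7, 8, 8, 8, 8, 9, 9, 9, 10]
step 2: w=[0.1111, 0.1111, 0.1111, 0.1111, 0.1111, 0.1111, 0.1111, 0.1111, 0.1111, 0.0000, 0.0000, 0.0000, 0.0000]  mean=2.8600  Neff=9.0003  idx=[0, 1, 1, 2, 3, 3, 4, 5, 5, 6, 7, 8, 8]
step 3: w=[0.0769, 0.0769, 0.0769, 0.0769, 0.0769, 0.0769, 0.0769, 0.0769, 0.0769, 0.0769, 0.0769, 0.0769, 0.0769]  mean=2.8600  Neff=13.0000  idx=[0, 1, 2, 3, 4, 5, 6, 7, 8, 9, 10, 11, 12]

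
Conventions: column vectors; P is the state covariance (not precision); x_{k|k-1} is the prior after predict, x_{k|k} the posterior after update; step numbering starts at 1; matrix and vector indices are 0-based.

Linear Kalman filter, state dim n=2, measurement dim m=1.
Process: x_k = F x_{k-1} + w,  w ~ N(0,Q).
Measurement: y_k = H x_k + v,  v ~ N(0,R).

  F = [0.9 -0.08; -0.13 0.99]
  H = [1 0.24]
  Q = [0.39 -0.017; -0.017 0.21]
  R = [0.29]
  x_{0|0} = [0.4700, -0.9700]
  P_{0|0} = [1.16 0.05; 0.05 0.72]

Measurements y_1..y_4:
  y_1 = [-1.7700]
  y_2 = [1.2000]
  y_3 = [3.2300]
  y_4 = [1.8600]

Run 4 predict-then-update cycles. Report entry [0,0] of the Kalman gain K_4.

K[0,0] = 0.6748

step 1: x^-=[0.5006, -1.0214]  P^-=[1.3270 -0.1647; -0.1647 0.9224]  S=[1.5911]  K=[0.8092; 0.0356]  nu=[-2.0255]  x^+=[-1.1384, -1.0936]  P^+=[0.2852 -0.2106; -0.2106 0.9204]
step 2: x^-=[-0.9370, -0.9347]  P^-=[0.6572 -0.3131; -0.3131 1.1711]  S=[0.8644]  K=[0.6734; -0.0370]  nu=[2.3614]  x^+=[0.6531, -1.0221]  P^+=[0.2652 -0.2915; -0.2915 1.1699]
step 3: x^-=[0.6695, -1.0968]  P^-=[0.6543 -0.4035; -0.4035 1.4361]  S=[0.8334]  K=[0.6689; -0.0705]  nu=[2.8237]  x^+=[2.5584, -1.2959]  P^+=[0.2814 -0.3641; -0.3641 1.4320]
step 4: x^-=[2.4063, -1.6156]  P^-=[0.6795 -0.4916; -0.4916 1.7120]  S=[0.8322]  K=[0.6748; -0.0970]  nu=[-0.1585]  x^+=[2.2993, -1.6002]  P^+=[0.3006 -0.4371; -0.4371 1.7042]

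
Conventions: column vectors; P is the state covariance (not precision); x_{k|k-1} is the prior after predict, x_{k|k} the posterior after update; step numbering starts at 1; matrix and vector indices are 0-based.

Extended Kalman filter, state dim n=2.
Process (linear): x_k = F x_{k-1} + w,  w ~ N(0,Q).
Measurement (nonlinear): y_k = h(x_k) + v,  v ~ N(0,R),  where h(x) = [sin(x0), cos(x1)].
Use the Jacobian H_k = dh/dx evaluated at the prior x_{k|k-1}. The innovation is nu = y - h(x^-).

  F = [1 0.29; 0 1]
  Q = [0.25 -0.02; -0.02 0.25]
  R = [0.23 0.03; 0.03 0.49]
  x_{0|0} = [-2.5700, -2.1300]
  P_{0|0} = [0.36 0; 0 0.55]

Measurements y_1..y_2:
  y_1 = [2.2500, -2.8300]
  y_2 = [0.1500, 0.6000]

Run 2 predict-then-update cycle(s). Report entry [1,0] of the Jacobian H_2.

step 1: x^-=[-3.1877, -2.1300]  P^-=[0.6563 0.1395; 0.1395 0.8000]  H_jac=[-0.9989 0.0000; 0.0000 0.8477]  S=[0.8849 -0.0881; -0.0881 1.0648]  K=[-0.7359 0.0502; -0.0948 0.6290]  nu=[2.2039, -2.2995]  x^+=[-4.9248, -3.7854]  P^+=[0.1679 0.0029; 0.0029 0.3602]
step 2: x^-=[-6.0226, -3.7854]  P^-=[0.4499 0.0874; 0.0874 0.6102]  H_jac=[0.9662 0.0000; 0.0000 -0.6002]  S=[0.6501 -0.0207; -0.0207 0.7099]  K=[0.6670 -0.0545; 0.1136 -0.5127]  nu=[-0.1077, 1.3998]  x^+=[-6.1706, -4.5153]  P^+=[0.1571 0.0111; 0.0111 0.4128]

H_jac[1,0] = 0.0000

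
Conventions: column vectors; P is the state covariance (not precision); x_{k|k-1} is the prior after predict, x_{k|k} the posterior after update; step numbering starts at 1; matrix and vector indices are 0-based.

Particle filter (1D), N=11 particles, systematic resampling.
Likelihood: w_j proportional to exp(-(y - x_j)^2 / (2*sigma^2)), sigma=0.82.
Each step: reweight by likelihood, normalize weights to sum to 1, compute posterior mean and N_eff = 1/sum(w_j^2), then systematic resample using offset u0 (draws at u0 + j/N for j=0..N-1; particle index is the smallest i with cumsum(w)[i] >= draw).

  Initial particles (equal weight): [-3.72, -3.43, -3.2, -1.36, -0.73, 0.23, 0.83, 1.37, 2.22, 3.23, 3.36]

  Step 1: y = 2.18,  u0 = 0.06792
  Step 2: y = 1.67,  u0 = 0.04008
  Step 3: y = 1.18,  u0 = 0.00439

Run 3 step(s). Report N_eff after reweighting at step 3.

N_eff = 8.9280

step 1: w=[0.0000, 0.0000, 0.0000, 0.0000, 0.0007, 0.0217, 0.0946, 0.2251, 0.3662, 0.1615, 0.1302]  mean=2.1635  Neff=4.2151  idx=[6, 7, 7, 7, 8, 8, 8, 8, 9, 10, 10]
step 2: w=[0.0846, 0.1337, 0.1337, 0.1337, 0.1142, 0.1142, 0.1142, 0.1142, 0.0234, 0.0171, 0.0171]  mean=1.8241  Neff=8.7671  idx=[0, 1, 2, 2, 3, 4, 4, 5, 6, 7, 8]
step 3: w=[0.1288, 0.1373, 0.1373, 0.1373, 0.1373, 0.0631, 0.0631, 0.0631, 0.0631, 0.0631, 0.0062]  mean=1.5802  Neff=8.9280  idx=[0, 0, 1, 2, 2, 3, 4, 4, 5, 7, 8]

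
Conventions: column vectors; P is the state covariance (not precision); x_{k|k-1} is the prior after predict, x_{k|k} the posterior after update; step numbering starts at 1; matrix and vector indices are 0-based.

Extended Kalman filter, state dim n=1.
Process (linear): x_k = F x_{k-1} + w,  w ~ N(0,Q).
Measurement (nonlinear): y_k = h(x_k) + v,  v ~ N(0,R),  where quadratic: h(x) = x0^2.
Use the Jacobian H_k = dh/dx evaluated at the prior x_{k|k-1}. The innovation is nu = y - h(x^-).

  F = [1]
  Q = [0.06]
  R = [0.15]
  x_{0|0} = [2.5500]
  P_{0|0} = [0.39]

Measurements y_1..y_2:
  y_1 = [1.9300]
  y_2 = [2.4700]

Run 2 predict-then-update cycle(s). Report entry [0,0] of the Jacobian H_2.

H_jac[0,0] = 3.3296

step 1: x^-=[2.5500]  P^-=[0.4500]  H_jac=[5.1000]  S=[11.8545]  K=[0.1936]  nu=[-4.5725]  x^+=[1.6648]  P^+=[0.0057]
step 2: x^-=[1.6648]  P^-=[0.0657]  H_jac=[3.3296]  S=[0.8783]  K=[0.2490]  nu=[-0.3015]  x^+=[1.5897]  P^+=[0.0112]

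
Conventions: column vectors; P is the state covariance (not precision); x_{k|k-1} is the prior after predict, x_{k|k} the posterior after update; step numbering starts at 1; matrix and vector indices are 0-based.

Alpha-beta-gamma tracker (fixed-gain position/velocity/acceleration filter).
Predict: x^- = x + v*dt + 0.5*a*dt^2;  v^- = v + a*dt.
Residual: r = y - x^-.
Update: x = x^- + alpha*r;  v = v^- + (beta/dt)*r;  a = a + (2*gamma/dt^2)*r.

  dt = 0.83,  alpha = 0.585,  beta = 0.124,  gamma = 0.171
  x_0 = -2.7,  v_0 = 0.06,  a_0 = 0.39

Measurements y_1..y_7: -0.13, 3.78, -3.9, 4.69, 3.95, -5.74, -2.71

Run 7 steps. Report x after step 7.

step 1: x_pred=-2.5159  r=2.3859  x^+=-1.1201  v^+=0.7401  a^+=1.5744
step 2: x_pred=0.0365  r=3.7435  x^+=2.2264  v^+=2.6062  a^+=3.4329
step 3: x_pred=5.5721  r=-9.4721  x^+=0.0309  v^+=4.0404  a^+=-1.2695
step 4: x_pred=2.9472  r=1.7428  x^+=3.9667  v^+=3.2471  a^+=-0.4042
step 5: x_pred=6.5226  r=-2.5726  x^+=5.0176  v^+=2.5273  a^+=-1.6814
step 6: x_pred=6.5361  r=-12.2761  x^+=-0.6454  v^+=-0.7023  a^+=-7.7758
step 7: x_pred=-3.9067  r=1.1967  x^+=-3.2066  v^+=-6.9774  a^+=-7.1817

x_post = -3.2066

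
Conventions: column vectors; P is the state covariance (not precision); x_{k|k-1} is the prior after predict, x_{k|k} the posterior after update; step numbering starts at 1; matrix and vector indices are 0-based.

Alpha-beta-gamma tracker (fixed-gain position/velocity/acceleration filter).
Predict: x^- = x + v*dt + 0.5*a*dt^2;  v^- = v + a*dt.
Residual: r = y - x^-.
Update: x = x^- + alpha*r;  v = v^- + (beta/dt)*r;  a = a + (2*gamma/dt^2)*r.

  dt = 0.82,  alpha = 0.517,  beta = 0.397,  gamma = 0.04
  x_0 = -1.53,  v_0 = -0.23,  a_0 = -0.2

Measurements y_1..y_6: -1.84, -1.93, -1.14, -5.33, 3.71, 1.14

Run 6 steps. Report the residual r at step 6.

resid = -0.3502

step 1: x_pred=-1.7858  r=-0.0542  x^+=-1.8138  v^+=-0.4202  a^+=-0.2064
step 2: x_pred=-2.2278  r=0.2978  x^+=-2.0739  v^+=-0.4453  a^+=-0.1710
step 3: x_pred=-2.4965  r=1.3565  x^+=-1.7952  v^+=0.0712  a^+=-0.0096
step 4: x_pred=-1.7400  r=-3.5900  x^+=-3.5960  v^+=-1.6747  a^+=-0.4367
step 5: x_pred=-5.1162  r=8.8262  x^+=-0.5530  v^+=2.2403  a^+=0.6134
step 6: x_pred=1.4902  r=-0.3502  x^+=1.3091  v^+=2.5737  a^+=0.5717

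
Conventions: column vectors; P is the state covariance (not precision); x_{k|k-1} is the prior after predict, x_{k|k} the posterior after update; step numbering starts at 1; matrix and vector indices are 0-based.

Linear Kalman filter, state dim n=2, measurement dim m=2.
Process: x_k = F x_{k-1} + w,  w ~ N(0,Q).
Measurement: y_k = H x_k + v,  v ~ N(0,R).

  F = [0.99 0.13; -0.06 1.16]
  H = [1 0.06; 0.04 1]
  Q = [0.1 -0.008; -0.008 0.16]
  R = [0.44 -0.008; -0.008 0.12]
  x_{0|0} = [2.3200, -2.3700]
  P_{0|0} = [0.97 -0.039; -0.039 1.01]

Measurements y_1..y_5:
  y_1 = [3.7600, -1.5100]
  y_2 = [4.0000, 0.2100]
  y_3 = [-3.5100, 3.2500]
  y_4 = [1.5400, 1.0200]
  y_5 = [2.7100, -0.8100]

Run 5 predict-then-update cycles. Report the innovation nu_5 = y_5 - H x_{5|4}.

step 1: x^-=[1.9887, -2.8884]  P^-=[1.0577 0.0422; 0.0422 1.5280]  S=[1.5083 0.1683; 0.1683 1.6530]  K=[0.7053 -0.0207; -0.0147 0.9269]  nu=[1.9446, 1.2989]  x^+=[3.3333, -1.7130]  P^+=[0.3117 -0.0206; -0.0206 0.1122]
step 2: x^-=[3.0773, -2.1871]  P^-=[0.4021 -0.0331; -0.0331 0.3149]  S=[0.8393 -0.0062; -0.0062 0.4329]  K=[0.4765 -0.0325; -0.0116 0.7242]  nu=[1.0540, 2.2740]  x^+=[3.5057, -0.5524]  P^+=[0.2109 -0.0161; -0.0161 0.0876]
step 3: x^-=[3.3988, -0.8512]  P^-=[0.3040 -0.0257; -0.0257 0.2809]  S=[0.7419 -0.0048; -0.0048 0.3994]  K=[0.4075 -0.0291; -0.0074 0.7008]  nu=[-6.8577, 3.9652]  x^+=[0.4889, 1.9787]  P^+=[0.1804 -0.0140; -0.0140 0.0847]
step 4: x^-=[0.7413, 2.2660]  P^-=[0.2746 -0.0219; -0.0219 0.2766]  S=[0.7130 -0.0023; -0.0023 0.3953]  K=[0.3832 -0.0253; -0.0051 0.6975]  nu=[0.6628, -1.2756]  x^+=[1.0275, 1.3729]  P^+=[0.1696 -0.0129; -0.0129 0.0843]
step 5: x^-=[1.1957, 1.5309]  P^-=[0.2643 -0.0201; -0.0201 0.2758]  S=[0.7029 -0.0010; -0.0010 0.3946]  K=[0.3743 -0.0231; -0.0040 0.6968]  nu=[1.4225, -2.3887]  x^+=[1.7833, -0.1394]  P^+=[0.1656 -0.0124; -0.0124 0.0841]

innov = [1.4225, -2.3887]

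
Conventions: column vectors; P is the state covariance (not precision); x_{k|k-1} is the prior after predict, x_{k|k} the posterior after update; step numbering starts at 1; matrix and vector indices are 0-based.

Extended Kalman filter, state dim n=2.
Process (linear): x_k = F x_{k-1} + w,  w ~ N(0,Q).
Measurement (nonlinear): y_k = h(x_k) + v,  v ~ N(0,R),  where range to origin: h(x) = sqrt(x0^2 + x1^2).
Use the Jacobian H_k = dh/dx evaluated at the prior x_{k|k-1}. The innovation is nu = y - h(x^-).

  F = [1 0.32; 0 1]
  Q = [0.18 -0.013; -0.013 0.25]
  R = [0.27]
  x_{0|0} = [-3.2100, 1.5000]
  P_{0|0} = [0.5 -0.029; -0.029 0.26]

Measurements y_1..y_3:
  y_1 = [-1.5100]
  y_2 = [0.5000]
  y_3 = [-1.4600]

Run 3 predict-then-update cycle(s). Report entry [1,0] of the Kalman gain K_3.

step 1: x^-=[-2.7300, 1.5000]  P^-=[0.6881 0.0412; 0.0412 0.5100]  H_jac=[-0.8764 0.4815]  S=[0.8820]  K=[-0.6612; 0.2375]  nu=[-4.6249]  x^+=[0.3281, 0.4015]  P^+=[0.3024 0.1797; 0.1797 0.4602]
step 2: x^-=[0.4566, 0.4015]  P^-=[0.6446 0.3140; 0.3140 0.7102]  H_jac=[0.7509 0.6604]  S=[1.2546]  K=[0.5511; 0.5618]  nu=[-0.1080]  x^+=[0.3971, 0.3408]  P^+=[0.2636 -0.0744; -0.0744 0.3143]
step 3: x^-=[0.5061, 0.3408]  P^-=[0.4281 0.0132; 0.0132 0.5643]  H_jac=[0.8294 0.5586]  S=[0.7528]  K=[0.4815; 0.4332]  nu=[-2.0702]  x^+=[-0.4906, -0.5560]  P^+=[0.2536 -0.1439; -0.1439 0.4230]

K[1,0] = 0.4332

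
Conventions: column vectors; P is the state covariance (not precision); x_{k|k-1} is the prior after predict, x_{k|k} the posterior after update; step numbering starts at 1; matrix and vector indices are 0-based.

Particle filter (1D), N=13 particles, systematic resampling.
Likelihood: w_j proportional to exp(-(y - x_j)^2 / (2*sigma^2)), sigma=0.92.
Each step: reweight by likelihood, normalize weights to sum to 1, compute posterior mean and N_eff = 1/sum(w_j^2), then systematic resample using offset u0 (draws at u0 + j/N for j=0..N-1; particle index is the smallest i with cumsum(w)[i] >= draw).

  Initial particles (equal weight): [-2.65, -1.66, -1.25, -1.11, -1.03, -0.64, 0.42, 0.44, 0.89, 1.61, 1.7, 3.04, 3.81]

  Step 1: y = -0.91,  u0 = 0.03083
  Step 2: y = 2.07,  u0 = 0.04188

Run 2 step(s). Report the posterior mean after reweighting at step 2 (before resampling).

step 1: w=[0.0297, 0.1275, 0.1660, 0.1736, 0.1762, 0.1703, 0.0625, 0.0606, 0.0262, 0.0042, 0.0032, 0.0000, 0.0000]  mean=-0.8927  Neff=6.9844  idx=[1, 1, 2, 2, 3, 3, 3, 4, 4, 5, 5, 6, 7]
step 2: w=[0.0006, 0.0006, 0.0033, 0.0033, 0.0056, 0.0056, 0.0056, 0.0076, 0.0076, 0.0289, 0.0289, 0.4425, 0.4600]  mean=0.3068  Neff=2.4431  idx=[9, 11, 11, 11, 11, 11, 11, 12, 12, 12, 12, 12, 12]

post_mean = 0.3068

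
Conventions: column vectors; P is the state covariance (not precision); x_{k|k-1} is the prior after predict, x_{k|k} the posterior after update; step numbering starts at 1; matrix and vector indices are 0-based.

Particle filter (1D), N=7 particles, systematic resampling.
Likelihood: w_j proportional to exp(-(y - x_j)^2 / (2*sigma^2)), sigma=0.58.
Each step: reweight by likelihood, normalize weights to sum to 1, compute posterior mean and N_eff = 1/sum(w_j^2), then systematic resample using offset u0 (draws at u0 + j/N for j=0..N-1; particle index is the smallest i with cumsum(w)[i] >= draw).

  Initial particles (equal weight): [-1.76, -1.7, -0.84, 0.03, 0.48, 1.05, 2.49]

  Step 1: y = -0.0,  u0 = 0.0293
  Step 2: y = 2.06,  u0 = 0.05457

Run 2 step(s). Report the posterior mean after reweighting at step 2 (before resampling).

post_mean = 0.4117

step 1: w=[0.0044, 0.0060, 0.1539, 0.4386, 0.3118, 0.0853, 0.0000]  mean=0.1053  Neff=3.1192  idx=[2, 3, 3, 3, 3, 4, 4]
step 2: w=[0.0001, 0.0379, 0.0379, 0.0379, 0.0379, 0.4241, 0.4241]  mean=0.4117  Neff=2.7358  idx=[2, 5, 5, 5, 6, 6, 6]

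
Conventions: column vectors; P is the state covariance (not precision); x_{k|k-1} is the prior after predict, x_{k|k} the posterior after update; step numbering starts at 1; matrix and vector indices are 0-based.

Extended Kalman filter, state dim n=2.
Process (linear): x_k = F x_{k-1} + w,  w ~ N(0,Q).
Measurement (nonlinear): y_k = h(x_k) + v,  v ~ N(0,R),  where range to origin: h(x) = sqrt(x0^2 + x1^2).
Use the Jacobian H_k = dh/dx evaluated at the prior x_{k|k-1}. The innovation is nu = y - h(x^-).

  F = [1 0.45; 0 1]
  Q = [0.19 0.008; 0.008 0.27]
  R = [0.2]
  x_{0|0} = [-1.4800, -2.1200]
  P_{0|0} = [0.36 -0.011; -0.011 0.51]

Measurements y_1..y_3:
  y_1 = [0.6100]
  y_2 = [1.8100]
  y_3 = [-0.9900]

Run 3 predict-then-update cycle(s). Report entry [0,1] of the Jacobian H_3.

H_jac[0,1] = -0.3758

step 1: x^-=[-2.4340, -2.1200]  P^-=[0.6434 0.2265; 0.2265 0.7800]  H_jac=[-0.7541 -0.6568]  S=[1.1267]  K=[-0.5626; -0.6063]  nu=[-2.6178]  x^+=[-0.9611, -0.5328]  P^+=[0.2867 -0.1578; -0.1578 0.3658]
step 2: x^-=[-1.2009, -0.5328]  P^-=[0.4087 0.0148; 0.0148 0.6358]  H_jac=[-0.9141 -0.4056]  S=[0.6571]  K=[-0.5777; -0.4131]  nu=[0.4962]  x^+=[-1.4876, -0.7378]  P^+=[0.1894 -0.1420; -0.1420 0.5237]
step 3: x^-=[-1.8196, -0.7378]  P^-=[0.3577 0.1017; 0.1017 0.7937]  H_jac=[-0.9267 -0.3758]  S=[0.6901]  K=[-0.5357; -0.5688]  nu=[-2.9535]  x^+=[-0.2374, 0.9420]  P^+=[0.1596 -0.1086; -0.1086 0.5705]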